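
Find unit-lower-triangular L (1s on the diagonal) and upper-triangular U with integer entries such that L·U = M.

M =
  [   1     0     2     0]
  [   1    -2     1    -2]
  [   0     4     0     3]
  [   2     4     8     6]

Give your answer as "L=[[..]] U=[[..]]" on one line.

L=[[1,0,0,0],[1,1,0,0],[0,-2,1,0],[2,-2,-1,1]] U=[[1,0,2,0],[0,-2,-1,-2],[0,0,-2,-1],[0,0,0,1]]

  R1 -= 1·R0 → [0,-2,-1,-2]
  R2 -= 0·R0 → [0,4,0,3]
  R3 -= 2·R0 → [0,4,4,6]
  R2 -= -2·R1 → [0,0,-2,-1]
  R3 -= -2·R1 → [0,0,2,2]
  R3 -= -1·R2 → [0,0,0,1]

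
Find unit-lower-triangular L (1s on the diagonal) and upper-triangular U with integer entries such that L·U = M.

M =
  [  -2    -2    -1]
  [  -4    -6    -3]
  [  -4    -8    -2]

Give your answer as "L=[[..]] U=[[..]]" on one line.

  r1 -= 2·r0 → [0,-2,-1]
  r2 -= 2·r0 → [0,-4,0]
  r2 -= 2·r1 → [0,0,2]

L=[[1,0,0],[2,1,0],[2,2,1]] U=[[-2,-2,-1],[0,-2,-1],[0,0,2]]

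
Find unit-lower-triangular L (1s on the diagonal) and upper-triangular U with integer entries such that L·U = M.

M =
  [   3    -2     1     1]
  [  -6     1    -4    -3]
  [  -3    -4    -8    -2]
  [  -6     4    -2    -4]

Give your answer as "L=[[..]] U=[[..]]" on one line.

  R1 -= -2·R0 → [0,-3,-2,-1]
  R2 -= -1·R0 → [0,-6,-7,-1]
  R3 -= -2·R0 → [0,0,0,-2]
  R2 -= 2·R1 → [0,0,-3,1]
  R3 -= 0·R1 → [0,0,0,-2]
  R3 -= 0·R2 → [0,0,0,-2]

L=[[1,0,0,0],[-2,1,0,0],[-1,2,1,0],[-2,0,0,1]] U=[[3,-2,1,1],[0,-3,-2,-1],[0,0,-3,1],[0,0,0,-2]]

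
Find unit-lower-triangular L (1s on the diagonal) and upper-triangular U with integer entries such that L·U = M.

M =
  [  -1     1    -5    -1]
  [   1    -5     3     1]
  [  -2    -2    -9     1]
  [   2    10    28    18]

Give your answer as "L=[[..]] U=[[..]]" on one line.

  r1 -= -1·r0 → [0,-4,-2,0]
  r2 -= 2·r0 → [0,-4,1,3]
  r3 -= -2·r0 → [0,12,18,16]
  r2 -= 1·r1 → [0,0,3,3]
  r3 -= -3·r1 → [0,0,12,16]
  r3 -= 4·r2 → [0,0,0,4]

L=[[1,0,0,0],[-1,1,0,0],[2,1,1,0],[-2,-3,4,1]] U=[[-1,1,-5,-1],[0,-4,-2,0],[0,0,3,3],[0,0,0,4]]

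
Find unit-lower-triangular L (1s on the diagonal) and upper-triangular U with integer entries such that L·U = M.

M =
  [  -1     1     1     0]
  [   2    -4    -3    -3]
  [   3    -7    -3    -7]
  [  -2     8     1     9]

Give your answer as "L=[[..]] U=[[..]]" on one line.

  r1 -= -2·r0 → [0,-2,-1,-3]
  r2 -= -3·r0 → [0,-4,0,-7]
  r3 -= 2·r0 → [0,6,-1,9]
  r2 -= 2·r1 → [0,0,2,-1]
  r3 -= -3·r1 → [0,0,-4,0]
  r3 -= -2·r2 → [0,0,0,-2]

L=[[1,0,0,0],[-2,1,0,0],[-3,2,1,0],[2,-3,-2,1]] U=[[-1,1,1,0],[0,-2,-1,-3],[0,0,2,-1],[0,0,0,-2]]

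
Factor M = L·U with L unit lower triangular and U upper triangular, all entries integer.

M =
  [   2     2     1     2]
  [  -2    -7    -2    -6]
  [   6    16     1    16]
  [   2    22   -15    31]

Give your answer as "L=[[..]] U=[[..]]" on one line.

L=[[1,0,0,0],[-1,1,0,0],[3,-2,1,0],[1,-4,5,1]] U=[[2,2,1,2],[0,-5,-1,-4],[0,0,-4,2],[0,0,0,3]]

  R1 -= -1·R0 → [0,-5,-1,-4]
  R2 -= 3·R0 → [0,10,-2,10]
  R3 -= 1·R0 → [0,20,-16,29]
  R2 -= -2·R1 → [0,0,-4,2]
  R3 -= -4·R1 → [0,0,-20,13]
  R3 -= 5·R2 → [0,0,0,3]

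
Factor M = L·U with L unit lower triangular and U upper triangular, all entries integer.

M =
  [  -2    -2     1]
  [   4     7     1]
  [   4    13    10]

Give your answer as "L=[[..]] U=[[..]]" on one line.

L=[[1,0,0],[-2,1,0],[-2,3,1]] U=[[-2,-2,1],[0,3,3],[0,0,3]]

  r1 -= -2·r0 → [0,3,3]
  r2 -= -2·r0 → [0,9,12]
  r2 -= 3·r1 → [0,0,3]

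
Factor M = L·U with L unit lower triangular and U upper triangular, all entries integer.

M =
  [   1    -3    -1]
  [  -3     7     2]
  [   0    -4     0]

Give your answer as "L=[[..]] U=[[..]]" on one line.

  r1 -= -3·r0 → [0,-2,-1]
  r2 -= 0·r0 → [0,-4,0]
  r2 -= 2·r1 → [0,0,2]

L=[[1,0,0],[-3,1,0],[0,2,1]] U=[[1,-3,-1],[0,-2,-1],[0,0,2]]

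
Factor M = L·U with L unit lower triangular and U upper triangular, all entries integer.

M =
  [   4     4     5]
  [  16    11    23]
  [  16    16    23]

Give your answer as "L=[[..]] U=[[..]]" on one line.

L=[[1,0,0],[4,1,0],[4,0,1]] U=[[4,4,5],[0,-5,3],[0,0,3]]

  r1 -= 4·r0 → [0,-5,3]
  r2 -= 4·r0 → [0,0,3]
  r2 -= 0·r1 → [0,0,3]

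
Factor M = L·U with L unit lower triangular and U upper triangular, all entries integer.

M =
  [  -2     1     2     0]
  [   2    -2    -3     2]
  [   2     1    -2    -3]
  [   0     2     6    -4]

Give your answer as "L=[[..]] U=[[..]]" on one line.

L=[[1,0,0,0],[-1,1,0,0],[-1,-2,1,0],[0,-2,-2,1]] U=[[-2,1,2,0],[0,-1,-1,2],[0,0,-2,1],[0,0,0,2]]

  row1 -= -1·row0 → [0,-1,-1,2]
  row2 -= -1·row0 → [0,2,0,-3]
  row3 -= 0·row0 → [0,2,6,-4]
  row2 -= -2·row1 → [0,0,-2,1]
  row3 -= -2·row1 → [0,0,4,0]
  row3 -= -2·row2 → [0,0,0,2]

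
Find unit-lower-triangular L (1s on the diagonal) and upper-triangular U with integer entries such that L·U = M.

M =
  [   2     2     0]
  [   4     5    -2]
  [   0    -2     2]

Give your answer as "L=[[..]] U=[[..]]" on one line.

L=[[1,0,0],[2,1,0],[0,-2,1]] U=[[2,2,0],[0,1,-2],[0,0,-2]]

  R1 -= 2·R0 → [0,1,-2]
  R2 -= 0·R0 → [0,-2,2]
  R2 -= -2·R1 → [0,0,-2]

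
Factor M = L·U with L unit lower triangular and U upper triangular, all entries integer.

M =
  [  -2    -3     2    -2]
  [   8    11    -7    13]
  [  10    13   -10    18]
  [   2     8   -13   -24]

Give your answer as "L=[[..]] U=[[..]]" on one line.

  r1 -= -4·r0 → [0,-1,1,5]
  r2 -= -5·r0 → [0,-2,0,8]
  r3 -= -1·r0 → [0,5,-11,-26]
  r2 -= 2·r1 → [0,0,-2,-2]
  r3 -= -5·r1 → [0,0,-6,-1]
  r3 -= 3·r2 → [0,0,0,5]

L=[[1,0,0,0],[-4,1,0,0],[-5,2,1,0],[-1,-5,3,1]] U=[[-2,-3,2,-2],[0,-1,1,5],[0,0,-2,-2],[0,0,0,5]]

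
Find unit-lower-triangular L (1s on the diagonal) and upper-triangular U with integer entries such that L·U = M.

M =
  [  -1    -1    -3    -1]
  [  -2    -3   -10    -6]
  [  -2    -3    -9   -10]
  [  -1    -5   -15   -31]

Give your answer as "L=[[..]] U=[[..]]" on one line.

L=[[1,0,0,0],[2,1,0,0],[2,1,1,0],[1,4,4,1]] U=[[-1,-1,-3,-1],[0,-1,-4,-4],[0,0,1,-4],[0,0,0,2]]

  R1 -= 2·R0 → [0,-1,-4,-4]
  R2 -= 2·R0 → [0,-1,-3,-8]
  R3 -= 1·R0 → [0,-4,-12,-30]
  R2 -= 1·R1 → [0,0,1,-4]
  R3 -= 4·R1 → [0,0,4,-14]
  R3 -= 4·R2 → [0,0,0,2]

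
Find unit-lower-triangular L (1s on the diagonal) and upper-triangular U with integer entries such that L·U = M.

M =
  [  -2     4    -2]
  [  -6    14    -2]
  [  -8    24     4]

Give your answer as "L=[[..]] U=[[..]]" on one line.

  row1 -= 3·row0 → [0,2,4]
  row2 -= 4·row0 → [0,8,12]
  row2 -= 4·row1 → [0,0,-4]

L=[[1,0,0],[3,1,0],[4,4,1]] U=[[-2,4,-2],[0,2,4],[0,0,-4]]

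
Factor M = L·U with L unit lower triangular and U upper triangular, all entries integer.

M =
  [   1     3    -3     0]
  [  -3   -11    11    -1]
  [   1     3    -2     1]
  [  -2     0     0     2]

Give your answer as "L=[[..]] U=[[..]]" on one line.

  r1 -= -3·r0 → [0,-2,2,-1]
  r2 -= 1·r0 → [0,0,1,1]
  r3 -= -2·r0 → [0,6,-6,2]
  r2 -= 0·r1 → [0,0,1,1]
  r3 -= -3·r1 → [0,0,0,-1]
  r3 -= 0·r2 → [0,0,0,-1]

L=[[1,0,0,0],[-3,1,0,0],[1,0,1,0],[-2,-3,0,1]] U=[[1,3,-3,0],[0,-2,2,-1],[0,0,1,1],[0,0,0,-1]]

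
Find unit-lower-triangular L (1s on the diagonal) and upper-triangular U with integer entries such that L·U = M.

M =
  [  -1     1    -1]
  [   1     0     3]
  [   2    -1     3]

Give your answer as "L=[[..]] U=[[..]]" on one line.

L=[[1,0,0],[-1,1,0],[-2,1,1]] U=[[-1,1,-1],[0,1,2],[0,0,-1]]

  R1 -= -1·R0 → [0,1,2]
  R2 -= -2·R0 → [0,1,1]
  R2 -= 1·R1 → [0,0,-1]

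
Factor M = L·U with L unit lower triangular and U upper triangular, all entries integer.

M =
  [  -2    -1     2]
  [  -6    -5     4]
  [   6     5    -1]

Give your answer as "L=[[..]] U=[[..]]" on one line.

  row1 -= 3·row0 → [0,-2,-2]
  row2 -= -3·row0 → [0,2,5]
  row2 -= -1·row1 → [0,0,3]

L=[[1,0,0],[3,1,0],[-3,-1,1]] U=[[-2,-1,2],[0,-2,-2],[0,0,3]]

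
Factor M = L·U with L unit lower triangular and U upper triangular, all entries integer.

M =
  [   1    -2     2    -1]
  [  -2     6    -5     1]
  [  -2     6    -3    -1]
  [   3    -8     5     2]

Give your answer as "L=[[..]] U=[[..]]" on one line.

L=[[1,0,0,0],[-2,1,0,0],[-2,1,1,0],[3,-1,-1,1]] U=[[1,-2,2,-1],[0,2,-1,-1],[0,0,2,-2],[0,0,0,2]]

  R1 -= -2·R0 → [0,2,-1,-1]
  R2 -= -2·R0 → [0,2,1,-3]
  R3 -= 3·R0 → [0,-2,-1,5]
  R2 -= 1·R1 → [0,0,2,-2]
  R3 -= -1·R1 → [0,0,-2,4]
  R3 -= -1·R2 → [0,0,0,2]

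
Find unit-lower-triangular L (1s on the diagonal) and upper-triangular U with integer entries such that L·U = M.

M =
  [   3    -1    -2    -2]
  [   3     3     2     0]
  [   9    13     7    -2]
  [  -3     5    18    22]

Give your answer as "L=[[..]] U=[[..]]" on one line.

  r1 -= 1·r0 → [0,4,4,2]
  r2 -= 3·r0 → [0,16,13,4]
  r3 -= -1·r0 → [0,4,16,20]
  r2 -= 4·r1 → [0,0,-3,-4]
  r3 -= 1·r1 → [0,0,12,18]
  r3 -= -4·r2 → [0,0,0,2]

L=[[1,0,0,0],[1,1,0,0],[3,4,1,0],[-1,1,-4,1]] U=[[3,-1,-2,-2],[0,4,4,2],[0,0,-3,-4],[0,0,0,2]]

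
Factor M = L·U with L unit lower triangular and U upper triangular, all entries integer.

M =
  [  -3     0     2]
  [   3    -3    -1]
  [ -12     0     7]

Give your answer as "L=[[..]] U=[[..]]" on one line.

  row1 -= -1·row0 → [0,-3,1]
  row2 -= 4·row0 → [0,0,-1]
  row2 -= 0·row1 → [0,0,-1]

L=[[1,0,0],[-1,1,0],[4,0,1]] U=[[-3,0,2],[0,-3,1],[0,0,-1]]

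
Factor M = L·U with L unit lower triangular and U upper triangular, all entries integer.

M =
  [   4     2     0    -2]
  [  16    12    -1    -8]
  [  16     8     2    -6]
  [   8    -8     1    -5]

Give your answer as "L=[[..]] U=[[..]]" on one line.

  r1 -= 4·r0 → [0,4,-1,0]
  r2 -= 4·r0 → [0,0,2,2]
  r3 -= 2·r0 → [0,-12,1,-1]
  r2 -= 0·r1 → [0,0,2,2]
  r3 -= -3·r1 → [0,0,-2,-1]
  r3 -= -1·r2 → [0,0,0,1]

L=[[1,0,0,0],[4,1,0,0],[4,0,1,0],[2,-3,-1,1]] U=[[4,2,0,-2],[0,4,-1,0],[0,0,2,2],[0,0,0,1]]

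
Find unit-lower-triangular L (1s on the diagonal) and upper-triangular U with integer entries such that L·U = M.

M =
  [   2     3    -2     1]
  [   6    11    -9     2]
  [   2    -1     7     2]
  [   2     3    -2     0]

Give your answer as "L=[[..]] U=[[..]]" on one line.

L=[[1,0,0,0],[3,1,0,0],[1,-2,1,0],[1,0,0,1]] U=[[2,3,-2,1],[0,2,-3,-1],[0,0,3,-1],[0,0,0,-1]]

  row1 -= 3·row0 → [0,2,-3,-1]
  row2 -= 1·row0 → [0,-4,9,1]
  row3 -= 1·row0 → [0,0,0,-1]
  row2 -= -2·row1 → [0,0,3,-1]
  row3 -= 0·row1 → [0,0,0,-1]
  row3 -= 0·row2 → [0,0,0,-1]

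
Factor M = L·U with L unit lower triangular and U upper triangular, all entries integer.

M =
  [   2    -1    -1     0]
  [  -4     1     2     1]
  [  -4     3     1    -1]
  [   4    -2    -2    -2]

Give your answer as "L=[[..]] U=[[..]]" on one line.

  row1 -= -2·row0 → [0,-1,0,1]
  row2 -= -2·row0 → [0,1,-1,-1]
  row3 -= 2·row0 → [0,0,0,-2]
  row2 -= -1·row1 → [0,0,-1,0]
  row3 -= 0·row1 → [0,0,0,-2]
  row3 -= 0·row2 → [0,0,0,-2]

L=[[1,0,0,0],[-2,1,0,0],[-2,-1,1,0],[2,0,0,1]] U=[[2,-1,-1,0],[0,-1,0,1],[0,0,-1,0],[0,0,0,-2]]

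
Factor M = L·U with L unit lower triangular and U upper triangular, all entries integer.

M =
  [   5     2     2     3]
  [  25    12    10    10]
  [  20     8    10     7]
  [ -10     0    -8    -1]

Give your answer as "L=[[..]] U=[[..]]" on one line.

  row1 -= 5·row0 → [0,2,0,-5]
  row2 -= 4·row0 → [0,0,2,-5]
  row3 -= -2·row0 → [0,4,-4,5]
  row2 -= 0·row1 → [0,0,2,-5]
  row3 -= 2·row1 → [0,0,-4,15]
  row3 -= -2·row2 → [0,0,0,5]

L=[[1,0,0,0],[5,1,0,0],[4,0,1,0],[-2,2,-2,1]] U=[[5,2,2,3],[0,2,0,-5],[0,0,2,-5],[0,0,0,5]]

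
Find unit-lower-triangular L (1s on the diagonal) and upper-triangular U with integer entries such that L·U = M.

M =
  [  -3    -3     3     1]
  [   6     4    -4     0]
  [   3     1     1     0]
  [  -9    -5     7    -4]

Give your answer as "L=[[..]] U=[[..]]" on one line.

L=[[1,0,0,0],[-2,1,0,0],[-1,1,1,0],[3,-2,1,1]] U=[[-3,-3,3,1],[0,-2,2,2],[0,0,2,-1],[0,0,0,-2]]

  row1 -= -2·row0 → [0,-2,2,2]
  row2 -= -1·row0 → [0,-2,4,1]
  row3 -= 3·row0 → [0,4,-2,-7]
  row2 -= 1·row1 → [0,0,2,-1]
  row3 -= -2·row1 → [0,0,2,-3]
  row3 -= 1·row2 → [0,0,0,-2]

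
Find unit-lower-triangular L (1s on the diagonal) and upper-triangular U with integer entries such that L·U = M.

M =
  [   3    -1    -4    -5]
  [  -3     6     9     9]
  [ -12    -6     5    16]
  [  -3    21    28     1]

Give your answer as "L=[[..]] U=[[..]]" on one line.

L=[[1,0,0,0],[-1,1,0,0],[-4,-2,1,0],[-1,4,-4,1]] U=[[3,-1,-4,-5],[0,5,5,4],[0,0,-1,4],[0,0,0,-4]]

  row1 -= -1·row0 → [0,5,5,4]
  row2 -= -4·row0 → [0,-10,-11,-4]
  row3 -= -1·row0 → [0,20,24,-4]
  row2 -= -2·row1 → [0,0,-1,4]
  row3 -= 4·row1 → [0,0,4,-20]
  row3 -= -4·row2 → [0,0,0,-4]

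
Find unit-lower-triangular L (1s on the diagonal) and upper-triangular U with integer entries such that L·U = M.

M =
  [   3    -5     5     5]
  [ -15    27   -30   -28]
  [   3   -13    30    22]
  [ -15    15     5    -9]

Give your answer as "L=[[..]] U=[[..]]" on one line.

L=[[1,0,0,0],[-5,1,0,0],[1,-4,1,0],[-5,-5,1,1]] U=[[3,-5,5,5],[0,2,-5,-3],[0,0,5,5],[0,0,0,-4]]

  R1 -= -5·R0 → [0,2,-5,-3]
  R2 -= 1·R0 → [0,-8,25,17]
  R3 -= -5·R0 → [0,-10,30,16]
  R2 -= -4·R1 → [0,0,5,5]
  R3 -= -5·R1 → [0,0,5,1]
  R3 -= 1·R2 → [0,0,0,-4]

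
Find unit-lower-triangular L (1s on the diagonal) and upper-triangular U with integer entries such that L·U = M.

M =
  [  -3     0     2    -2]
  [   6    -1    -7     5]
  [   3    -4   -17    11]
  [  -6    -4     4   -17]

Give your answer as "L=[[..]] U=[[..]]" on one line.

  r1 -= -2·r0 → [0,-1,-3,1]
  r2 -= -1·r0 → [0,-4,-15,9]
  r3 -= 2·r0 → [0,-4,0,-13]
  r2 -= 4·r1 → [0,0,-3,5]
  r3 -= 4·r1 → [0,0,12,-17]
  r3 -= -4·r2 → [0,0,0,3]

L=[[1,0,0,0],[-2,1,0,0],[-1,4,1,0],[2,4,-4,1]] U=[[-3,0,2,-2],[0,-1,-3,1],[0,0,-3,5],[0,0,0,3]]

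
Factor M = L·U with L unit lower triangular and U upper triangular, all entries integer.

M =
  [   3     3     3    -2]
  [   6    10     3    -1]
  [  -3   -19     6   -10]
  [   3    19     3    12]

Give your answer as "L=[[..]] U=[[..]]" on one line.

  row1 -= 2·row0 → [0,4,-3,3]
  row2 -= -1·row0 → [0,-16,9,-12]
  row3 -= 1·row0 → [0,16,0,14]
  row2 -= -4·row1 → [0,0,-3,0]
  row3 -= 4·row1 → [0,0,12,2]
  row3 -= -4·row2 → [0,0,0,2]

L=[[1,0,0,0],[2,1,0,0],[-1,-4,1,0],[1,4,-4,1]] U=[[3,3,3,-2],[0,4,-3,3],[0,0,-3,0],[0,0,0,2]]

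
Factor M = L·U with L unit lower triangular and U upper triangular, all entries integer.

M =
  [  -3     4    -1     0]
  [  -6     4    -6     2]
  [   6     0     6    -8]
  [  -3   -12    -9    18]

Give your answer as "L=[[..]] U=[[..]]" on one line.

L=[[1,0,0,0],[2,1,0,0],[-2,-2,1,0],[1,4,-2,1]] U=[[-3,4,-1,0],[0,-4,-4,2],[0,0,-4,-4],[0,0,0,2]]

  r1 -= 2·r0 → [0,-4,-4,2]
  r2 -= -2·r0 → [0,8,4,-8]
  r3 -= 1·r0 → [0,-16,-8,18]
  r2 -= -2·r1 → [0,0,-4,-4]
  r3 -= 4·r1 → [0,0,8,10]
  r3 -= -2·r2 → [0,0,0,2]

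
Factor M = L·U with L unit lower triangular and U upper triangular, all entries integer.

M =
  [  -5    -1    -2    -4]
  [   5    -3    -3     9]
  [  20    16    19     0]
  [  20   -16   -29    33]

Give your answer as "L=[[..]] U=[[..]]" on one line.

  r1 -= -1·r0 → [0,-4,-5,5]
  r2 -= -4·r0 → [0,12,11,-16]
  r3 -= -4·r0 → [0,-20,-37,17]
  r2 -= -3·r1 → [0,0,-4,-1]
  r3 -= 5·r1 → [0,0,-12,-8]
  r3 -= 3·r2 → [0,0,0,-5]

L=[[1,0,0,0],[-1,1,0,0],[-4,-3,1,0],[-4,5,3,1]] U=[[-5,-1,-2,-4],[0,-4,-5,5],[0,0,-4,-1],[0,0,0,-5]]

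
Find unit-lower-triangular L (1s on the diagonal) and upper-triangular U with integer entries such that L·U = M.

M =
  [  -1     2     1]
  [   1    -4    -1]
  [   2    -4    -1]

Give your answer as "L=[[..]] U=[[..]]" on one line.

L=[[1,0,0],[-1,1,0],[-2,0,1]] U=[[-1,2,1],[0,-2,0],[0,0,1]]

  r1 -= -1·r0 → [0,-2,0]
  r2 -= -2·r0 → [0,0,1]
  r2 -= 0·r1 → [0,0,1]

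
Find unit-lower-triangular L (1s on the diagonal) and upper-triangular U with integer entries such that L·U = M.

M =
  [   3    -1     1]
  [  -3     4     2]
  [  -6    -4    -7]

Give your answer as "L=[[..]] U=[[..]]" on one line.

  row1 -= -1·row0 → [0,3,3]
  row2 -= -2·row0 → [0,-6,-5]
  row2 -= -2·row1 → [0,0,1]

L=[[1,0,0],[-1,1,0],[-2,-2,1]] U=[[3,-1,1],[0,3,3],[0,0,1]]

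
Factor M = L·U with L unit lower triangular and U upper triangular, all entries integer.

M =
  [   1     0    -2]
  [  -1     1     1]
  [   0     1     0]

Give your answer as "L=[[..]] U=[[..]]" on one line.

L=[[1,0,0],[-1,1,0],[0,1,1]] U=[[1,0,-2],[0,1,-1],[0,0,1]]

  R1 -= -1·R0 → [0,1,-1]
  R2 -= 0·R0 → [0,1,0]
  R2 -= 1·R1 → [0,0,1]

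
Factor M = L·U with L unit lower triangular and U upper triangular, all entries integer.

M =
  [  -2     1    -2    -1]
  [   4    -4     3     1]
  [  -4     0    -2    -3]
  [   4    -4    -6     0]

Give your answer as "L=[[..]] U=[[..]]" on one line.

L=[[1,0,0,0],[-2,1,0,0],[2,1,1,0],[-2,1,-3,1]] U=[[-2,1,-2,-1],[0,-2,-1,-1],[0,0,3,0],[0,0,0,-1]]

  R1 -= -2·R0 → [0,-2,-1,-1]
  R2 -= 2·R0 → [0,-2,2,-1]
  R3 -= -2·R0 → [0,-2,-10,-2]
  R2 -= 1·R1 → [0,0,3,0]
  R3 -= 1·R1 → [0,0,-9,-1]
  R3 -= -3·R2 → [0,0,0,-1]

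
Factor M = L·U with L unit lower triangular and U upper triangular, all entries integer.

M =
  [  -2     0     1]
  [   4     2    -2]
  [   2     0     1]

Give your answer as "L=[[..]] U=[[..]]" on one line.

L=[[1,0,0],[-2,1,0],[-1,0,1]] U=[[-2,0,1],[0,2,0],[0,0,2]]

  row1 -= -2·row0 → [0,2,0]
  row2 -= -1·row0 → [0,0,2]
  row2 -= 0·row1 → [0,0,2]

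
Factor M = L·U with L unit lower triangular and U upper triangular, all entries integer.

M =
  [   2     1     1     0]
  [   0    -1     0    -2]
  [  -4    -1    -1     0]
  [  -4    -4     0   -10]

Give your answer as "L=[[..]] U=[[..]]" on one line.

  R1 -= 0·R0 → [0,-1,0,-2]
  R2 -= -2·R0 → [0,1,1,0]
  R3 -= -2·R0 → [0,-2,2,-10]
  R2 -= -1·R1 → [0,0,1,-2]
  R3 -= 2·R1 → [0,0,2,-6]
  R3 -= 2·R2 → [0,0,0,-2]

L=[[1,0,0,0],[0,1,0,0],[-2,-1,1,0],[-2,2,2,1]] U=[[2,1,1,0],[0,-1,0,-2],[0,0,1,-2],[0,0,0,-2]]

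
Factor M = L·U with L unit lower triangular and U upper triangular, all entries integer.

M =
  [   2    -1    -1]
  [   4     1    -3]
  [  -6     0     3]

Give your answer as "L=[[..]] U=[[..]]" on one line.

L=[[1,0,0],[2,1,0],[-3,-1,1]] U=[[2,-1,-1],[0,3,-1],[0,0,-1]]

  r1 -= 2·r0 → [0,3,-1]
  r2 -= -3·r0 → [0,-3,0]
  r2 -= -1·r1 → [0,0,-1]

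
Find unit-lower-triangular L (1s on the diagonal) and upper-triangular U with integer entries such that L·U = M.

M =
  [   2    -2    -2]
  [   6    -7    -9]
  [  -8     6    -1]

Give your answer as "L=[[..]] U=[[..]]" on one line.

L=[[1,0,0],[3,1,0],[-4,2,1]] U=[[2,-2,-2],[0,-1,-3],[0,0,-3]]

  row1 -= 3·row0 → [0,-1,-3]
  row2 -= -4·row0 → [0,-2,-9]
  row2 -= 2·row1 → [0,0,-3]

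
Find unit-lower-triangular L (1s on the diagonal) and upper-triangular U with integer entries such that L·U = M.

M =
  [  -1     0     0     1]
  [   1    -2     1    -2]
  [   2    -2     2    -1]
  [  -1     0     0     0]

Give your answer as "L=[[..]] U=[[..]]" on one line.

L=[[1,0,0,0],[-1,1,0,0],[-2,1,1,0],[1,0,0,1]] U=[[-1,0,0,1],[0,-2,1,-1],[0,0,1,2],[0,0,0,-1]]

  R1 -= -1·R0 → [0,-2,1,-1]
  R2 -= -2·R0 → [0,-2,2,1]
  R3 -= 1·R0 → [0,0,0,-1]
  R2 -= 1·R1 → [0,0,1,2]
  R3 -= 0·R1 → [0,0,0,-1]
  R3 -= 0·R2 → [0,0,0,-1]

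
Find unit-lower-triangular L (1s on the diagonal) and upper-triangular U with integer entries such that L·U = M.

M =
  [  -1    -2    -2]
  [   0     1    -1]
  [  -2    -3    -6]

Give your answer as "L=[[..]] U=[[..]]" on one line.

  r1 -= 0·r0 → [0,1,-1]
  r2 -= 2·r0 → [0,1,-2]
  r2 -= 1·r1 → [0,0,-1]

L=[[1,0,0],[0,1,0],[2,1,1]] U=[[-1,-2,-2],[0,1,-1],[0,0,-1]]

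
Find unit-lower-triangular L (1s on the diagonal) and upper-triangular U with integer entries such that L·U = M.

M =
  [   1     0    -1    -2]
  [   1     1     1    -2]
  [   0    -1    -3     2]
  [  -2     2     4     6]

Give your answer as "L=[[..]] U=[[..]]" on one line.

L=[[1,0,0,0],[1,1,0,0],[0,-1,1,0],[-2,2,2,1]] U=[[1,0,-1,-2],[0,1,2,0],[0,0,-1,2],[0,0,0,-2]]

  r1 -= 1·r0 → [0,1,2,0]
  r2 -= 0·r0 → [0,-1,-3,2]
  r3 -= -2·r0 → [0,2,2,2]
  r2 -= -1·r1 → [0,0,-1,2]
  r3 -= 2·r1 → [0,0,-2,2]
  r3 -= 2·r2 → [0,0,0,-2]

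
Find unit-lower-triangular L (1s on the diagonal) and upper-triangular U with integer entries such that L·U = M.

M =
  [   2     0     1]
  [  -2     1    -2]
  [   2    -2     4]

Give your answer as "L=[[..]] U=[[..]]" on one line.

L=[[1,0,0],[-1,1,0],[1,-2,1]] U=[[2,0,1],[0,1,-1],[0,0,1]]

  row1 -= -1·row0 → [0,1,-1]
  row2 -= 1·row0 → [0,-2,3]
  row2 -= -2·row1 → [0,0,1]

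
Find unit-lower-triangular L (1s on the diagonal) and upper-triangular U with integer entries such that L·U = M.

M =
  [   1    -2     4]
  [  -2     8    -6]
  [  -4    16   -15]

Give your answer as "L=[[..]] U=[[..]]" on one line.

  R1 -= -2·R0 → [0,4,2]
  R2 -= -4·R0 → [0,8,1]
  R2 -= 2·R1 → [0,0,-3]

L=[[1,0,0],[-2,1,0],[-4,2,1]] U=[[1,-2,4],[0,4,2],[0,0,-3]]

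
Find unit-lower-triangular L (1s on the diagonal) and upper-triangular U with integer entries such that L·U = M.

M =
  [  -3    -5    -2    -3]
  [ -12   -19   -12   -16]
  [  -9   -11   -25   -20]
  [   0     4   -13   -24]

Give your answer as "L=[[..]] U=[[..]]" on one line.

L=[[1,0,0,0],[4,1,0,0],[3,4,1,0],[0,4,-1,1]] U=[[-3,-5,-2,-3],[0,1,-4,-4],[0,0,-3,5],[0,0,0,-3]]

  R1 -= 4·R0 → [0,1,-4,-4]
  R2 -= 3·R0 → [0,4,-19,-11]
  R3 -= 0·R0 → [0,4,-13,-24]
  R2 -= 4·R1 → [0,0,-3,5]
  R3 -= 4·R1 → [0,0,3,-8]
  R3 -= -1·R2 → [0,0,0,-3]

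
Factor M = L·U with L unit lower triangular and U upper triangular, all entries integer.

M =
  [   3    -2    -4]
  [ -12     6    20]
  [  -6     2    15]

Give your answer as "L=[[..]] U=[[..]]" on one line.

L=[[1,0,0],[-4,1,0],[-2,1,1]] U=[[3,-2,-4],[0,-2,4],[0,0,3]]

  row1 -= -4·row0 → [0,-2,4]
  row2 -= -2·row0 → [0,-2,7]
  row2 -= 1·row1 → [0,0,3]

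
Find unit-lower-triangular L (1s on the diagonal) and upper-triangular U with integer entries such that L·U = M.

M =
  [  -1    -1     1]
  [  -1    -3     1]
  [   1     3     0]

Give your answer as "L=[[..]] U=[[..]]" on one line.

L=[[1,0,0],[1,1,0],[-1,-1,1]] U=[[-1,-1,1],[0,-2,0],[0,0,1]]

  R1 -= 1·R0 → [0,-2,0]
  R2 -= -1·R0 → [0,2,1]
  R2 -= -1·R1 → [0,0,1]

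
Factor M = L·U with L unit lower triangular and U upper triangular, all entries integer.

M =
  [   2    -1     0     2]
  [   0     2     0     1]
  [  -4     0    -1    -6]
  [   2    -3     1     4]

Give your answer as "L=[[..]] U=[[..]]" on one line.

L=[[1,0,0,0],[0,1,0,0],[-2,-1,1,0],[1,-1,-1,1]] U=[[2,-1,0,2],[0,2,0,1],[0,0,-1,-1],[0,0,0,2]]

  row1 -= 0·row0 → [0,2,0,1]
  row2 -= -2·row0 → [0,-2,-1,-2]
  row3 -= 1·row0 → [0,-2,1,2]
  row2 -= -1·row1 → [0,0,-1,-1]
  row3 -= -1·row1 → [0,0,1,3]
  row3 -= -1·row2 → [0,0,0,2]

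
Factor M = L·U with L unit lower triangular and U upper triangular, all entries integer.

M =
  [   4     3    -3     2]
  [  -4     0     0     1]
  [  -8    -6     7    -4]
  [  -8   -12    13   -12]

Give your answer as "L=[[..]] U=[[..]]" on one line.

  R1 -= -1·R0 → [0,3,-3,3]
  R2 -= -2·R0 → [0,0,1,0]
  R3 -= -2·R0 → [0,-6,7,-8]
  R2 -= 0·R1 → [0,0,1,0]
  R3 -= -2·R1 → [0,0,1,-2]
  R3 -= 1·R2 → [0,0,0,-2]

L=[[1,0,0,0],[-1,1,0,0],[-2,0,1,0],[-2,-2,1,1]] U=[[4,3,-3,2],[0,3,-3,3],[0,0,1,0],[0,0,0,-2]]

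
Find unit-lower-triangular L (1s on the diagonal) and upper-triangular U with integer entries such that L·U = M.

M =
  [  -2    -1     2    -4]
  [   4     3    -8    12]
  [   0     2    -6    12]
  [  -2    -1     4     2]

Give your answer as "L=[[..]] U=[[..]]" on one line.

  r1 -= -2·r0 → [0,1,-4,4]
  r2 -= 0·r0 → [0,2,-6,12]
  r3 -= 1·r0 → [0,0,2,6]
  r2 -= 2·r1 → [0,0,2,4]
  r3 -= 0·r1 → [0,0,2,6]
  r3 -= 1·r2 → [0,0,0,2]

L=[[1,0,0,0],[-2,1,0,0],[0,2,1,0],[1,0,1,1]] U=[[-2,-1,2,-4],[0,1,-4,4],[0,0,2,4],[0,0,0,2]]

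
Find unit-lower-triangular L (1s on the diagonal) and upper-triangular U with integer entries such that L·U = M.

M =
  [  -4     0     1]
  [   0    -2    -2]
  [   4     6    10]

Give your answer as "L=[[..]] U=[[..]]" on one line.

L=[[1,0,0],[0,1,0],[-1,-3,1]] U=[[-4,0,1],[0,-2,-2],[0,0,5]]

  r1 -= 0·r0 → [0,-2,-2]
  r2 -= -1·r0 → [0,6,11]
  r2 -= -3·r1 → [0,0,5]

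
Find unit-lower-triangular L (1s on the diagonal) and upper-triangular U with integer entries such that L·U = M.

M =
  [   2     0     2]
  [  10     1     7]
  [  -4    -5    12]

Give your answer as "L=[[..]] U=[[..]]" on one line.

  R1 -= 5·R0 → [0,1,-3]
  R2 -= -2·R0 → [0,-5,16]
  R2 -= -5·R1 → [0,0,1]

L=[[1,0,0],[5,1,0],[-2,-5,1]] U=[[2,0,2],[0,1,-3],[0,0,1]]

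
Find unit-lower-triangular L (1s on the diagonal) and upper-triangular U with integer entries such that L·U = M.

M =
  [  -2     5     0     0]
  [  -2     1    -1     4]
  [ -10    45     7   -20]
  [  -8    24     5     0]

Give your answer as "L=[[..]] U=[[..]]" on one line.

  r1 -= 1·r0 → [0,-4,-1,4]
  r2 -= 5·r0 → [0,20,7,-20]
  r3 -= 4·r0 → [0,4,5,0]
  r2 -= -5·r1 → [0,0,2,0]
  r3 -= -1·r1 → [0,0,4,4]
  r3 -= 2·r2 → [0,0,0,4]

L=[[1,0,0,0],[1,1,0,0],[5,-5,1,0],[4,-1,2,1]] U=[[-2,5,0,0],[0,-4,-1,4],[0,0,2,0],[0,0,0,4]]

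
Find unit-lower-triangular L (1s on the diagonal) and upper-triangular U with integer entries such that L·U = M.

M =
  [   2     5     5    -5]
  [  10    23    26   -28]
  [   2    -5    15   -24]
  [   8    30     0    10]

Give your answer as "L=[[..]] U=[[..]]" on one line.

L=[[1,0,0,0],[5,1,0,0],[1,5,1,0],[4,-5,-3,1]] U=[[2,5,5,-5],[0,-2,1,-3],[0,0,5,-4],[0,0,0,3]]

  R1 -= 5·R0 → [0,-2,1,-3]
  R2 -= 1·R0 → [0,-10,10,-19]
  R3 -= 4·R0 → [0,10,-20,30]
  R2 -= 5·R1 → [0,0,5,-4]
  R3 -= -5·R1 → [0,0,-15,15]
  R3 -= -3·R2 → [0,0,0,3]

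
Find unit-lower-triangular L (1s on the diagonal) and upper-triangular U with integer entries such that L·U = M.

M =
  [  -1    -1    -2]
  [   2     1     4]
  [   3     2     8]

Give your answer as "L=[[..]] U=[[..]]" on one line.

L=[[1,0,0],[-2,1,0],[-3,1,1]] U=[[-1,-1,-2],[0,-1,0],[0,0,2]]

  r1 -= -2·r0 → [0,-1,0]
  r2 -= -3·r0 → [0,-1,2]
  r2 -= 1·r1 → [0,0,2]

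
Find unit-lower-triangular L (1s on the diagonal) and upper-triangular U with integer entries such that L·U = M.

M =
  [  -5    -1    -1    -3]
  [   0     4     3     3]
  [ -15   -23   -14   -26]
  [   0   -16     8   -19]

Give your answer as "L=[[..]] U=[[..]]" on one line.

L=[[1,0,0,0],[0,1,0,0],[3,-5,1,0],[0,-4,5,1]] U=[[-5,-1,-1,-3],[0,4,3,3],[0,0,4,-2],[0,0,0,3]]

  r1 -= 0·r0 → [0,4,3,3]
  r2 -= 3·r0 → [0,-20,-11,-17]
  r3 -= 0·r0 → [0,-16,8,-19]
  r2 -= -5·r1 → [0,0,4,-2]
  r3 -= -4·r1 → [0,0,20,-7]
  r3 -= 5·r2 → [0,0,0,3]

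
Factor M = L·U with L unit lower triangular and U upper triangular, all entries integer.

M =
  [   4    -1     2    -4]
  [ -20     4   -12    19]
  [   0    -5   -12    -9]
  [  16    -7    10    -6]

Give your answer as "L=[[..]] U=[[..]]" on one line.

L=[[1,0,0,0],[-5,1,0,0],[0,5,1,0],[4,3,-4,1]] U=[[4,-1,2,-4],[0,-1,-2,-1],[0,0,-2,-4],[0,0,0,-3]]

  R1 -= -5·R0 → [0,-1,-2,-1]
  R2 -= 0·R0 → [0,-5,-12,-9]
  R3 -= 4·R0 → [0,-3,2,10]
  R2 -= 5·R1 → [0,0,-2,-4]
  R3 -= 3·R1 → [0,0,8,13]
  R3 -= -4·R2 → [0,0,0,-3]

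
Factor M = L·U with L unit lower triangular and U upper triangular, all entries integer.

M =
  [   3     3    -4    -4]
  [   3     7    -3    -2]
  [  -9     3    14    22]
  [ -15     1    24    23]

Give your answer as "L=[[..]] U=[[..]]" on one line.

  row1 -= 1·row0 → [0,4,1,2]
  row2 -= -3·row0 → [0,12,2,10]
  row3 -= -5·row0 → [0,16,4,3]
  row2 -= 3·row1 → [0,0,-1,4]
  row3 -= 4·row1 → [0,0,0,-5]
  row3 -= 0·row2 → [0,0,0,-5]

L=[[1,0,0,0],[1,1,0,0],[-3,3,1,0],[-5,4,0,1]] U=[[3,3,-4,-4],[0,4,1,2],[0,0,-1,4],[0,0,0,-5]]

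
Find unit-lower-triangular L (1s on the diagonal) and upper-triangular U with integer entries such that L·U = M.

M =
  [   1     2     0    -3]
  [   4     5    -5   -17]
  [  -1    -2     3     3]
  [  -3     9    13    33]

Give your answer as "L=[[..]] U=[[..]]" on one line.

L=[[1,0,0,0],[4,1,0,0],[-1,0,1,0],[-3,-5,-4,1]] U=[[1,2,0,-3],[0,-3,-5,-5],[0,0,3,0],[0,0,0,-1]]

  R1 -= 4·R0 → [0,-3,-5,-5]
  R2 -= -1·R0 → [0,0,3,0]
  R3 -= -3·R0 → [0,15,13,24]
  R2 -= 0·R1 → [0,0,3,0]
  R3 -= -5·R1 → [0,0,-12,-1]
  R3 -= -4·R2 → [0,0,0,-1]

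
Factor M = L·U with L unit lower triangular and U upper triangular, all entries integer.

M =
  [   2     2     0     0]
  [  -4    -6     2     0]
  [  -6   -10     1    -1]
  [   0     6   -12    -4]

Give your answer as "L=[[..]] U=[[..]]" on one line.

L=[[1,0,0,0],[-2,1,0,0],[-3,2,1,0],[0,-3,2,1]] U=[[2,2,0,0],[0,-2,2,0],[0,0,-3,-1],[0,0,0,-2]]

  row1 -= -2·row0 → [0,-2,2,0]
  row2 -= -3·row0 → [0,-4,1,-1]
  row3 -= 0·row0 → [0,6,-12,-4]
  row2 -= 2·row1 → [0,0,-3,-1]
  row3 -= -3·row1 → [0,0,-6,-4]
  row3 -= 2·row2 → [0,0,0,-2]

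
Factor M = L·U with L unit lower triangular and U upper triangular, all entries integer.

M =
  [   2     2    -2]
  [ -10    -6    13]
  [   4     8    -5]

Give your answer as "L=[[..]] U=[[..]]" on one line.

L=[[1,0,0],[-5,1,0],[2,1,1]] U=[[2,2,-2],[0,4,3],[0,0,-4]]

  r1 -= -5·r0 → [0,4,3]
  r2 -= 2·r0 → [0,4,-1]
  r2 -= 1·r1 → [0,0,-4]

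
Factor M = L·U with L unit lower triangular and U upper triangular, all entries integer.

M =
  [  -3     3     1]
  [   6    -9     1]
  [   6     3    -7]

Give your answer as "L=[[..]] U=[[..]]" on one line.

L=[[1,0,0],[-2,1,0],[-2,-3,1]] U=[[-3,3,1],[0,-3,3],[0,0,4]]

  R1 -= -2·R0 → [0,-3,3]
  R2 -= -2·R0 → [0,9,-5]
  R2 -= -3·R1 → [0,0,4]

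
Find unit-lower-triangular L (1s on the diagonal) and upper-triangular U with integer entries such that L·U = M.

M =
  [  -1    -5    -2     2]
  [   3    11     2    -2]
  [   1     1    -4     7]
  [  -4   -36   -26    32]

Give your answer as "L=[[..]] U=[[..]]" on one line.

  R1 -= -3·R0 → [0,-4,-4,4]
  R2 -= -1·R0 → [0,-4,-6,9]
  R3 -= 4·R0 → [0,-16,-18,24]
  R2 -= 1·R1 → [0,0,-2,5]
  R3 -= 4·R1 → [0,0,-2,8]
  R3 -= 1·R2 → [0,0,0,3]

L=[[1,0,0,0],[-3,1,0,0],[-1,1,1,0],[4,4,1,1]] U=[[-1,-5,-2,2],[0,-4,-4,4],[0,0,-2,5],[0,0,0,3]]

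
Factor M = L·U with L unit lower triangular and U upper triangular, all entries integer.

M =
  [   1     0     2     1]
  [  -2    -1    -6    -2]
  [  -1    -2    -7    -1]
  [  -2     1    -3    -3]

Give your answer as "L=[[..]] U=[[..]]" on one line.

  row1 -= -2·row0 → [0,-1,-2,0]
  row2 -= -1·row0 → [0,-2,-5,0]
  row3 -= -2·row0 → [0,1,1,-1]
  row2 -= 2·row1 → [0,0,-1,0]
  row3 -= -1·row1 → [0,0,-1,-1]
  row3 -= 1·row2 → [0,0,0,-1]

L=[[1,0,0,0],[-2,1,0,0],[-1,2,1,0],[-2,-1,1,1]] U=[[1,0,2,1],[0,-1,-2,0],[0,0,-1,0],[0,0,0,-1]]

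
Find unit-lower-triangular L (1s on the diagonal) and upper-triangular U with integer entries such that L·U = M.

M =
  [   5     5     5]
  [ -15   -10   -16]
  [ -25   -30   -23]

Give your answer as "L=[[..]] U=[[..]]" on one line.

L=[[1,0,0],[-3,1,0],[-5,-1,1]] U=[[5,5,5],[0,5,-1],[0,0,1]]

  row1 -= -3·row0 → [0,5,-1]
  row2 -= -5·row0 → [0,-5,2]
  row2 -= -1·row1 → [0,0,1]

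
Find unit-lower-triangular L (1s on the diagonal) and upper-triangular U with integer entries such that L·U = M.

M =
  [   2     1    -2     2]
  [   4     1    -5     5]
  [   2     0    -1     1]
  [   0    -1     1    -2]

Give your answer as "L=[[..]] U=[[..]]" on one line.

L=[[1,0,0,0],[2,1,0,0],[1,1,1,0],[0,1,1,1]] U=[[2,1,-2,2],[0,-1,-1,1],[0,0,2,-2],[0,0,0,-1]]

  R1 -= 2·R0 → [0,-1,-1,1]
  R2 -= 1·R0 → [0,-1,1,-1]
  R3 -= 0·R0 → [0,-1,1,-2]
  R2 -= 1·R1 → [0,0,2,-2]
  R3 -= 1·R1 → [0,0,2,-3]
  R3 -= 1·R2 → [0,0,0,-1]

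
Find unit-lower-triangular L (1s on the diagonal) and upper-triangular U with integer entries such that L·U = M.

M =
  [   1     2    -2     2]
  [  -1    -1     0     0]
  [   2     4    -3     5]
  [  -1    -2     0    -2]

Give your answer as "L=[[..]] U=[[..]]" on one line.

  r1 -= -1·r0 → [0,1,-2,2]
  r2 -= 2·r0 → [0,0,1,1]
  r3 -= -1·r0 → [0,0,-2,0]
  r2 -= 0·r1 → [0,0,1,1]
  r3 -= 0·r1 → [0,0,-2,0]
  r3 -= -2·r2 → [0,0,0,2]

L=[[1,0,0,0],[-1,1,0,0],[2,0,1,0],[-1,0,-2,1]] U=[[1,2,-2,2],[0,1,-2,2],[0,0,1,1],[0,0,0,2]]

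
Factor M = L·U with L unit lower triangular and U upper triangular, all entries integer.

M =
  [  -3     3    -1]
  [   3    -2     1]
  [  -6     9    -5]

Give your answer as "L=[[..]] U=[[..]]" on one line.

  r1 -= -1·r0 → [0,1,0]
  r2 -= 2·r0 → [0,3,-3]
  r2 -= 3·r1 → [0,0,-3]

L=[[1,0,0],[-1,1,0],[2,3,1]] U=[[-3,3,-1],[0,1,0],[0,0,-3]]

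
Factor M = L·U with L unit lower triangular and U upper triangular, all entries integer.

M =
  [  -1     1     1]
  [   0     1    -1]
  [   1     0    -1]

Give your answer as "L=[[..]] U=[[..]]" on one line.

L=[[1,0,0],[0,1,0],[-1,1,1]] U=[[-1,1,1],[0,1,-1],[0,0,1]]

  row1 -= 0·row0 → [0,1,-1]
  row2 -= -1·row0 → [0,1,0]
  row2 -= 1·row1 → [0,0,1]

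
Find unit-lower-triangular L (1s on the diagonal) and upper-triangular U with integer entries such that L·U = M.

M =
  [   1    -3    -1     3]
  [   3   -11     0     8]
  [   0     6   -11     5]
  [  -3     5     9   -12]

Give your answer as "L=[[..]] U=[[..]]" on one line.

L=[[1,0,0,0],[3,1,0,0],[0,-3,1,0],[-3,2,0,1]] U=[[1,-3,-1,3],[0,-2,3,-1],[0,0,-2,2],[0,0,0,-1]]

  R1 -= 3·R0 → [0,-2,3,-1]
  R2 -= 0·R0 → [0,6,-11,5]
  R3 -= -3·R0 → [0,-4,6,-3]
  R2 -= -3·R1 → [0,0,-2,2]
  R3 -= 2·R1 → [0,0,0,-1]
  R3 -= 0·R2 → [0,0,0,-1]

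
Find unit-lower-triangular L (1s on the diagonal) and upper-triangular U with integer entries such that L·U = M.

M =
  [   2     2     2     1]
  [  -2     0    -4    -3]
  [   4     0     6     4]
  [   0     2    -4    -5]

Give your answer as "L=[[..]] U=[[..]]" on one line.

L=[[1,0,0,0],[-1,1,0,0],[2,-2,1,0],[0,1,1,1]] U=[[2,2,2,1],[0,2,-2,-2],[0,0,-2,-2],[0,0,0,-1]]

  row1 -= -1·row0 → [0,2,-2,-2]
  row2 -= 2·row0 → [0,-4,2,2]
  row3 -= 0·row0 → [0,2,-4,-5]
  row2 -= -2·row1 → [0,0,-2,-2]
  row3 -= 1·row1 → [0,0,-2,-3]
  row3 -= 1·row2 → [0,0,0,-1]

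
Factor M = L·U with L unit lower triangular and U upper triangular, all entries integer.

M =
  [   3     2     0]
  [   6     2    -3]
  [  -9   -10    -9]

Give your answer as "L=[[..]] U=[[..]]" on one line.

L=[[1,0,0],[2,1,0],[-3,2,1]] U=[[3,2,0],[0,-2,-3],[0,0,-3]]

  row1 -= 2·row0 → [0,-2,-3]
  row2 -= -3·row0 → [0,-4,-9]
  row2 -= 2·row1 → [0,0,-3]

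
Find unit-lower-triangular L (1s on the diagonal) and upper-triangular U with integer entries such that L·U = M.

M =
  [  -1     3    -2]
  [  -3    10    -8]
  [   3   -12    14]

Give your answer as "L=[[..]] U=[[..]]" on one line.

  row1 -= 3·row0 → [0,1,-2]
  row2 -= -3·row0 → [0,-3,8]
  row2 -= -3·row1 → [0,0,2]

L=[[1,0,0],[3,1,0],[-3,-3,1]] U=[[-1,3,-2],[0,1,-2],[0,0,2]]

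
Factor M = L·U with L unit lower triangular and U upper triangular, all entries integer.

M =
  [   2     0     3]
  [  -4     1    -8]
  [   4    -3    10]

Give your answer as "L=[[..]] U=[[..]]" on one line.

L=[[1,0,0],[-2,1,0],[2,-3,1]] U=[[2,0,3],[0,1,-2],[0,0,-2]]

  row1 -= -2·row0 → [0,1,-2]
  row2 -= 2·row0 → [0,-3,4]
  row2 -= -3·row1 → [0,0,-2]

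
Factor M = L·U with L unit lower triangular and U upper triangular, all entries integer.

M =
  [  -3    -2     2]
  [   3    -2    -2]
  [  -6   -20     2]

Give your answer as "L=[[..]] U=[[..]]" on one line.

L=[[1,0,0],[-1,1,0],[2,4,1]] U=[[-3,-2,2],[0,-4,0],[0,0,-2]]

  row1 -= -1·row0 → [0,-4,0]
  row2 -= 2·row0 → [0,-16,-2]
  row2 -= 4·row1 → [0,0,-2]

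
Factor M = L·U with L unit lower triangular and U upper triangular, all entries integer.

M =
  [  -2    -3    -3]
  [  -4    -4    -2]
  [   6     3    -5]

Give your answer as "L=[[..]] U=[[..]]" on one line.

L=[[1,0,0],[2,1,0],[-3,-3,1]] U=[[-2,-3,-3],[0,2,4],[0,0,-2]]

  row1 -= 2·row0 → [0,2,4]
  row2 -= -3·row0 → [0,-6,-14]
  row2 -= -3·row1 → [0,0,-2]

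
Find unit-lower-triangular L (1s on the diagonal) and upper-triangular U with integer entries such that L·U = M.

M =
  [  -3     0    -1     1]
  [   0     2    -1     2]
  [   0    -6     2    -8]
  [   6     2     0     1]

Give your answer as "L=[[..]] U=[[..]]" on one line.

L=[[1,0,0,0],[0,1,0,0],[0,-3,1,0],[-2,1,1,1]] U=[[-3,0,-1,1],[0,2,-1,2],[0,0,-1,-2],[0,0,0,3]]

  r1 -= 0·r0 → [0,2,-1,2]
  r2 -= 0·r0 → [0,-6,2,-8]
  r3 -= -2·r0 → [0,2,-2,3]
  r2 -= -3·r1 → [0,0,-1,-2]
  r3 -= 1·r1 → [0,0,-1,1]
  r3 -= 1·r2 → [0,0,0,3]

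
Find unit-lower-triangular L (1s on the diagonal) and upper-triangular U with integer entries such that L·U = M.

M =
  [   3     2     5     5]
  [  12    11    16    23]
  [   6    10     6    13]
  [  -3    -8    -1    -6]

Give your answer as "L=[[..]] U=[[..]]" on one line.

L=[[1,0,0,0],[4,1,0,0],[2,2,1,0],[-1,-2,-1,1]] U=[[3,2,5,5],[0,3,-4,3],[0,0,4,-3],[0,0,0,2]]

  R1 -= 4·R0 → [0,3,-4,3]
  R2 -= 2·R0 → [0,6,-4,3]
  R3 -= -1·R0 → [0,-6,4,-1]
  R2 -= 2·R1 → [0,0,4,-3]
  R3 -= -2·R1 → [0,0,-4,5]
  R3 -= -1·R2 → [0,0,0,2]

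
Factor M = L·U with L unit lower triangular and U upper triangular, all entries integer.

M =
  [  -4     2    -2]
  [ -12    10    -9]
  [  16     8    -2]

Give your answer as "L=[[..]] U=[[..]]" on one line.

  r1 -= 3·r0 → [0,4,-3]
  r2 -= -4·r0 → [0,16,-10]
  r2 -= 4·r1 → [0,0,2]

L=[[1,0,0],[3,1,0],[-4,4,1]] U=[[-4,2,-2],[0,4,-3],[0,0,2]]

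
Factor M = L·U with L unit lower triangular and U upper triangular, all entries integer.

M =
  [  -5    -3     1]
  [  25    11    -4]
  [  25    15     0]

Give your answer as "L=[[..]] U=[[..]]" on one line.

L=[[1,0,0],[-5,1,0],[-5,0,1]] U=[[-5,-3,1],[0,-4,1],[0,0,5]]

  R1 -= -5·R0 → [0,-4,1]
  R2 -= -5·R0 → [0,0,5]
  R2 -= 0·R1 → [0,0,5]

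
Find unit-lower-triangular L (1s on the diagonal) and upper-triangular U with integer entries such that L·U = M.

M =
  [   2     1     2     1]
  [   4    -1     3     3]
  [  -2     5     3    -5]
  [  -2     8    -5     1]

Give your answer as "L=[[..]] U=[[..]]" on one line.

  row1 -= 2·row0 → [0,-3,-1,1]
  row2 -= -1·row0 → [0,6,5,-4]
  row3 -= -1·row0 → [0,9,-3,2]
  row2 -= -2·row1 → [0,0,3,-2]
  row3 -= -3·row1 → [0,0,-6,5]
  row3 -= -2·row2 → [0,0,0,1]

L=[[1,0,0,0],[2,1,0,0],[-1,-2,1,0],[-1,-3,-2,1]] U=[[2,1,2,1],[0,-3,-1,1],[0,0,3,-2],[0,0,0,1]]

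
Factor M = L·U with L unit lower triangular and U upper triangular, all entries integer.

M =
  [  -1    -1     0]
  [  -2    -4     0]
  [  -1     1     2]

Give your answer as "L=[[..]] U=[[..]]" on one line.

L=[[1,0,0],[2,1,0],[1,-1,1]] U=[[-1,-1,0],[0,-2,0],[0,0,2]]

  r1 -= 2·r0 → [0,-2,0]
  r2 -= 1·r0 → [0,2,2]
  r2 -= -1·r1 → [0,0,2]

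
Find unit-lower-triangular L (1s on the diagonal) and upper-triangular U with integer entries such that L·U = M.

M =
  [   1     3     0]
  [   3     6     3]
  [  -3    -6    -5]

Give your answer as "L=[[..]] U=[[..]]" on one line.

  row1 -= 3·row0 → [0,-3,3]
  row2 -= -3·row0 → [0,3,-5]
  row2 -= -1·row1 → [0,0,-2]

L=[[1,0,0],[3,1,0],[-3,-1,1]] U=[[1,3,0],[0,-3,3],[0,0,-2]]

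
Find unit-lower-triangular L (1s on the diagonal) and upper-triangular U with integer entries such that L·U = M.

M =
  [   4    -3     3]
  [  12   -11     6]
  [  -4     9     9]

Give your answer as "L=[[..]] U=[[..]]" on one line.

L=[[1,0,0],[3,1,0],[-1,-3,1]] U=[[4,-3,3],[0,-2,-3],[0,0,3]]

  R1 -= 3·R0 → [0,-2,-3]
  R2 -= -1·R0 → [0,6,12]
  R2 -= -3·R1 → [0,0,3]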